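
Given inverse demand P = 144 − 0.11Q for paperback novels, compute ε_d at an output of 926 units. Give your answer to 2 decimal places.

-0.41

At Q = 926, P = 144 − 0.11(926) = 42.14.
dP/dQ = −0.11, so dQ/dP = 1/(−0.11) = -9.091.
ε = (dQ/dP)(P/Q) = (-9.091)(42.14/926).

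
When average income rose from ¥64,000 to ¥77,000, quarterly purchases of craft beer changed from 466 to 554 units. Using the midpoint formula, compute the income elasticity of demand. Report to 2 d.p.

0.94

ΔQ = 88, ΔI = 13000. Midpoints: Ī = 70,500, Q̄ = 510.0.
ε_I = (ΔQ/ΔI)(Ī/Q̄) = (88/13000)(70500/510.0).
ε_I > 0, so the good is normal.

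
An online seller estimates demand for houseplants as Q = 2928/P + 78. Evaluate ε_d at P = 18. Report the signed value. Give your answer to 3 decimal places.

-0.676

At P = 18, Q = 240.667.
dQ/dP = −2928/P² = -9.037.
ε = (dQ/dP)(P/Q) = (-9.037)(18/240.667).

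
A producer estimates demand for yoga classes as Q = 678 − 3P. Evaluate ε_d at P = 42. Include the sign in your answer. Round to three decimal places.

-0.228

At P = 42, Q = 552.
dQ/dP = −3.
ε = (dQ/dP)(P/Q) = (-3)(42/552).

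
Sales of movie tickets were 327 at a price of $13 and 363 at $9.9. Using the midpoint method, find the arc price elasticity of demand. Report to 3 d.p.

-0.385

ΔQ = 363 − 327 = 36; ΔP = 9.9 − 13 = -3.1.
Midpoints: P̄ = 11.45, Q̄ = 345.0.
ε = (ΔQ/ΔP)(P̄/Q̄) = (36/-3.1)(11.45/345.0).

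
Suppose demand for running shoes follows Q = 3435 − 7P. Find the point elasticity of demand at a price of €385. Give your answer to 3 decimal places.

At P = 385, Q = 740.
dQ/dP = −7.
ε = (dQ/dP)(P/Q) = (-7)(385/740).
|ε| > 1, so demand is elastic at this price.

-3.642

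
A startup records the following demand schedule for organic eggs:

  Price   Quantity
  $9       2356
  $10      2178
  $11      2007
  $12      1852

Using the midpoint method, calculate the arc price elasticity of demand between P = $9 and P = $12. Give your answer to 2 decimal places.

-0.84

At P = 9, Q = 2356; at P = 12, Q = 1852.
ΔQ = -504, ΔP = 3. Midpoints: P̄ = 10.50, Q̄ = 2104.0.
ε = (ΔQ/ΔP)(P̄/Q̄) = (-504/3)(10.50/2104.0).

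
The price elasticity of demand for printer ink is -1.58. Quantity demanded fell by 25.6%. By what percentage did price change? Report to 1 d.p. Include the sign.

%ΔP ≈ %ΔQ / ε = (-25.6%)/(-1.58) = 16.20%.

16.2%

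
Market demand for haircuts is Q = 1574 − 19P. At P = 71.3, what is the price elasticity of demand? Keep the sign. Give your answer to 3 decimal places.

At P = 71.3, Q = 219.300.
dQ/dP = −19.
ε = (dQ/dP)(P/Q) = (-19)(71.3/219.300).
|ε| > 1, so demand is elastic at this price.

-6.177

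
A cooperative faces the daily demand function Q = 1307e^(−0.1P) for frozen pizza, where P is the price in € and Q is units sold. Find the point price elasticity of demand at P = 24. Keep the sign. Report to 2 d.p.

At P = 24, Q = 118.568.
dQ/dP = −0.1·1307e^(−0.1P) = −0.1Q = -11.857.
ε = (dQ/dP)(P/Q) = (-11.857)(24/118.568).
|ε| > 1, so demand is elastic at this price.

-2.40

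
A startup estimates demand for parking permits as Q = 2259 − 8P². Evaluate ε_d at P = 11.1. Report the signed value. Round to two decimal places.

-1.55

At P = 11.1, Q = 1273.320.
dQ/dP = −16P = -177.600.
ε = (dQ/dP)(P/Q) = (-177.600)(11.1/1273.320).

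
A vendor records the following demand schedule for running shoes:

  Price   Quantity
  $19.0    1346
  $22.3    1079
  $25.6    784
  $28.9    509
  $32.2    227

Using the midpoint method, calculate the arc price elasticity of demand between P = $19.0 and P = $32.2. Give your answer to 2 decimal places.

-2.76

At P = 19.0, Q = 1346; at P = 32.2, Q = 227.
ΔQ = -1119, ΔP = 13.2. Midpoints: P̄ = 25.60, Q̄ = 786.5.
ε = (ΔQ/ΔP)(P̄/Q̄) = (-1119/13.2)(25.60/786.5).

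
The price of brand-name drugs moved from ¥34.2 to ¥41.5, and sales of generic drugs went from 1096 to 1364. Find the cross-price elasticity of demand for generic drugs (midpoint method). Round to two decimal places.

ΔQ_x = 1364 − 1096 = 268; ΔP_y = 41.5 − 34.2 = 7.3.
Midpoints: P̄_y = 37.85, Q̄_x = 1230.0.
ε_xy = (ΔQ_x/ΔP_y)(P̄_y/Q̄_x) = (268/7.3)(37.85/1230.0).

1.13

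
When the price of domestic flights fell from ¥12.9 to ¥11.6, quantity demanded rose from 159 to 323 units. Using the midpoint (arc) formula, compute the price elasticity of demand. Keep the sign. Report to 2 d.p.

-6.41

ΔQ = 323 − 159 = 164; ΔP = 11.6 − 12.9 = -1.3.
Midpoints: P̄ = 12.25, Q̄ = 241.0.
ε = (ΔQ/ΔP)(P̄/Q̄) = (164/-1.3)(12.25/241.0).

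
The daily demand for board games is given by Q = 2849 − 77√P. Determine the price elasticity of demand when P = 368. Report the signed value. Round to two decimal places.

At P = 368, Q = 1371.884.
dQ/dP = −77/(2√P) = -2.007.
ε = (dQ/dP)(P/Q) = (-2.007)(368/1371.884).
|ε| < 1, so demand is inelastic at this price.

-0.54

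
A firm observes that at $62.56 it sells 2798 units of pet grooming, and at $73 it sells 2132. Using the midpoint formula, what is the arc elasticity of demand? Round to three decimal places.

-1.754

ΔQ = 2132 − 2798 = -666; ΔP = 73 − 62.56 = 10.44.
Midpoints: P̄ = 67.78, Q̄ = 2465.0.
ε = (ΔQ/ΔP)(P̄/Q̄) = (-666/10.44)(67.78/2465.0).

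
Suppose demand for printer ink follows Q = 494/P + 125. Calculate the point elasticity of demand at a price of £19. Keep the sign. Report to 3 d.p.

-0.172

At P = 19, Q = 151.
dQ/dP = −494/P² = -1.368.
ε = (dQ/dP)(P/Q) = (-1.368)(19/151).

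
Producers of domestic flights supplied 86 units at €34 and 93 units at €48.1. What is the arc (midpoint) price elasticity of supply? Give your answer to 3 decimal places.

0.228

ΔQ = 93 − 86 = 7; ΔP = 48.1 − 34 = 14.1.
Midpoints: P̄ = 41.05, Q̄ = 89.5.
ε_s = (ΔQ/ΔP)(P̄/Q̄) = (7/14.1)(41.05/89.5).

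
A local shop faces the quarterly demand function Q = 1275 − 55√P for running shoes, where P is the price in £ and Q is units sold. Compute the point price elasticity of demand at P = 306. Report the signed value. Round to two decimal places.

-1.54

At P = 306, Q = 312.893.
dQ/dP = −55/(2√P) = -1.572.
ε = (dQ/dP)(P/Q) = (-1.572)(306/312.893).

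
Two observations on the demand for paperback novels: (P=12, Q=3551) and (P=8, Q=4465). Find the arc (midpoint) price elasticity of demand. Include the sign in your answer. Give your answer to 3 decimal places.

ΔQ = 4465 − 3551 = 914; ΔP = 8 − 12 = -4.
Midpoints: P̄ = 10.00, Q̄ = 4008.0.
ε = (ΔQ/ΔP)(P̄/Q̄) = (914/-4)(10.00/4008.0).

-0.570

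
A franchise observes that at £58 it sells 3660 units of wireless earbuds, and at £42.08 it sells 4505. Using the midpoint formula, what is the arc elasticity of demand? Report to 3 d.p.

ΔQ = 4505 − 3660 = 845; ΔP = 42.08 − 58 = -15.92.
Midpoints: P̄ = 50.04, Q̄ = 4082.5.
ε = (ΔQ/ΔP)(P̄/Q̄) = (845/-15.92)(50.04/4082.5).

-0.651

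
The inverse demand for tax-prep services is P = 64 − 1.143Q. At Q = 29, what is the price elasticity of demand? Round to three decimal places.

At Q = 29, P = 64 − 1.143(29) = 30.85.
dP/dQ = −1.143, so dQ/dP = 1/(−1.143) = -0.875.
ε = (dQ/dP)(P/Q) = (-0.875)(30.85/29).

-0.931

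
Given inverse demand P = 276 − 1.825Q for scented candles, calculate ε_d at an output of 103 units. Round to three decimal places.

-0.468

At Q = 103, P = 276 − 1.825(103) = 88.03.
dP/dQ = −1.825, so dQ/dP = 1/(−1.825) = -0.548.
ε = (dQ/dP)(P/Q) = (-0.548)(88.03/103).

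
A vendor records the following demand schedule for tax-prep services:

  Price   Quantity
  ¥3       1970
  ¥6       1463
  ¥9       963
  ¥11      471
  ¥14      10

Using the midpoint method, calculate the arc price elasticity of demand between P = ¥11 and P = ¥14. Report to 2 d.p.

-7.99

At P = 11, Q = 471; at P = 14, Q = 10.
ΔQ = -461, ΔP = 3. Midpoints: P̄ = 12.50, Q̄ = 240.5.
ε = (ΔQ/ΔP)(P̄/Q̄) = (-461/3)(12.50/240.5).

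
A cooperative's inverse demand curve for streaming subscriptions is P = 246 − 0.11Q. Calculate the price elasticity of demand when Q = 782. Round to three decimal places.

-1.860

At Q = 782, P = 246 − 0.11(782) = 159.98.
dP/dQ = −0.11, so dQ/dP = 1/(−0.11) = -9.091.
ε = (dQ/dP)(P/Q) = (-9.091)(159.98/782).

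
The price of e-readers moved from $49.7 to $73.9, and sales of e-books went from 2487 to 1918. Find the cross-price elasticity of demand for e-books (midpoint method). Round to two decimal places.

ΔQ_x = 1918 − 2487 = -569; ΔP_y = 73.9 − 49.7 = 24.2.
Midpoints: P̄_y = 61.80, Q̄_x = 2202.5.
ε_xy = (ΔQ_x/ΔP_y)(P̄_y/Q̄_x) = (-569/24.2)(61.80/2202.5).
ε_xy < 0, so the goods are complements.

-0.66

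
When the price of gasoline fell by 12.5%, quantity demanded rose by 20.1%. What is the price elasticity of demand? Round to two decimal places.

ε = %ΔQ / %ΔP = (20.1)/(-12.5) = -1.608.

-1.61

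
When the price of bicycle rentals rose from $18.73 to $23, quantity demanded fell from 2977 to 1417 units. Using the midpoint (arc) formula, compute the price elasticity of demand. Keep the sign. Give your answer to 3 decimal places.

-3.470

ΔQ = 1417 − 2977 = -1560; ΔP = 23 − 18.73 = 4.27.
Midpoints: P̄ = 20.87, Q̄ = 2197.0.
ε = (ΔQ/ΔP)(P̄/Q̄) = (-1560/4.27)(20.87/2197.0).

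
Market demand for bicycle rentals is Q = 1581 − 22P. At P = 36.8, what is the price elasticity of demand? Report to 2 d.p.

At P = 36.8, Q = 771.400.
dQ/dP = −22.
ε = (dQ/dP)(P/Q) = (-22)(36.8/771.400).

-1.05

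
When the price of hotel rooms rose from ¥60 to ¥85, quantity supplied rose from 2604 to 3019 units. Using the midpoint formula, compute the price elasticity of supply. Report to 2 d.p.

0.43

ΔQ = 3019 − 2604 = 415; ΔP = 85 − 60 = 25.
Midpoints: P̄ = 72.50, Q̄ = 2811.5.
ε_s = (ΔQ/ΔP)(P̄/Q̄) = (415/25)(72.50/2811.5).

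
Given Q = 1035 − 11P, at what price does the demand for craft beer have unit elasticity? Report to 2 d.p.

For linear demand Q = a − bP, ε = −bP/(a − bP). |ε| = 1 when bP = a − bP, i.e. P = a/(2b).
P = 1035/(2·11) = 1035/22 = 47.0455.

47.05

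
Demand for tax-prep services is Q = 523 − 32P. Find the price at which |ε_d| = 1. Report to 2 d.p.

For linear demand Q = a − bP, ε = −bP/(a − bP). |ε| = 1 when bP = a − bP, i.e. P = a/(2b).
P = 523/(2·32) = 523/64 = 8.1719.

8.17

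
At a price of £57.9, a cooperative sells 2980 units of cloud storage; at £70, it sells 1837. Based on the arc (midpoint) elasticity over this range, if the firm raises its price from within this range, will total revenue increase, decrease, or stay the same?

decrease

Arc ε = (-1143/12.1)(63.95/2408.5) ≈ -2.508.
|ε| = 2.51 > 1, so demand is elastic. A price rise therefore reduces total revenue.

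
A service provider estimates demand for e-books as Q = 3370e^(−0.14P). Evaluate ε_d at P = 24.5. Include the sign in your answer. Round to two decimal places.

-3.43

At P = 24.5, Q = 109.144.
dQ/dP = −0.14·3370e^(−0.14P) = −0.14Q = -15.280.
ε = (dQ/dP)(P/Q) = (-15.280)(24.5/109.144).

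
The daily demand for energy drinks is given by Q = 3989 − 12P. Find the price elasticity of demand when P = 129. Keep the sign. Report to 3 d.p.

-0.634

At P = 129, Q = 2441.
dQ/dP = −12.
ε = (dQ/dP)(P/Q) = (-12)(129/2441).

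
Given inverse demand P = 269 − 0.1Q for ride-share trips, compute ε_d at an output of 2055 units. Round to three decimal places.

-0.309

At Q = 2055, P = 269 − 0.1(2055) = 63.50.
dP/dQ = −0.1, so dQ/dP = 1/(−0.1) = -10.000.
ε = (dQ/dP)(P/Q) = (-10.000)(63.50/2055).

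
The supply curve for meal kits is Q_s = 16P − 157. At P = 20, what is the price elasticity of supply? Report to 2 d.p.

1.96

At P = 20, Q_s = 163.
dQ_s/dP = 16.
ε_s = (dQ_s/dP)(P/Q_s) = (16)(20/163).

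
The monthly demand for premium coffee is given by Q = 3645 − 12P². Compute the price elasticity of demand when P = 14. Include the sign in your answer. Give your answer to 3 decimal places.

-3.638

At P = 14, Q = 1293.
dQ/dP = −24P = -336.
ε = (dQ/dP)(P/Q) = (-336)(14/1293).
|ε| > 1, so demand is elastic at this price.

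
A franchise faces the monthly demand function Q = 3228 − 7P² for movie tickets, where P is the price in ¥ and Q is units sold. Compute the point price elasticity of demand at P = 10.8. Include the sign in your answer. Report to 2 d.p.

-0.68

At P = 10.8, Q = 2411.520.
dQ/dP = −14P = -151.200.
ε = (dQ/dP)(P/Q) = (-151.200)(10.8/2411.520).
|ε| < 1, so demand is inelastic at this price.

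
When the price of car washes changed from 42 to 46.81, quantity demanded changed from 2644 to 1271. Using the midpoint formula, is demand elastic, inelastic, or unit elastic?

Arc ε ≈ -6.475.
|ε| = 6.48 > 1.

elastic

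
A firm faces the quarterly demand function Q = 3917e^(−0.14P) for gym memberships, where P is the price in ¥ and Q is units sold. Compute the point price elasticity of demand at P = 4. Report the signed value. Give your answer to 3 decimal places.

-0.560

At P = 4, Q = 2237.426.
dQ/dP = −0.14·3917e^(−0.14P) = −0.14Q = -313.240.
ε = (dQ/dP)(P/Q) = (-313.240)(4/2237.426).
|ε| < 1, so demand is inelastic at this price.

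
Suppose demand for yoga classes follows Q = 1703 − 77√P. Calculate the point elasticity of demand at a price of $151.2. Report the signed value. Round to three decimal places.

At P = 151.2, Q = 756.182.
dQ/dP = −77/(2√P) = -3.131.
ε = (dQ/dP)(P/Q) = (-3.131)(151.2/756.182).
|ε| < 1, so demand is inelastic at this price.

-0.626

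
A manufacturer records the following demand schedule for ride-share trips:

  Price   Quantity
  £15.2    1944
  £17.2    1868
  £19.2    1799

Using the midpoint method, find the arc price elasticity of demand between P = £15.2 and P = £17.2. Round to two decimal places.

-0.32

At P = 15.2, Q = 1944; at P = 17.2, Q = 1868.
ΔQ = -76, ΔP = 2.0. Midpoints: P̄ = 16.20, Q̄ = 1906.0.
ε = (ΔQ/ΔP)(P̄/Q̄) = (-76/2.0)(16.20/1906.0).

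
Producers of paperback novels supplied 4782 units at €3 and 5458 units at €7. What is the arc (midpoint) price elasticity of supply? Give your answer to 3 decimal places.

ΔQ = 5458 − 4782 = 676; ΔP = 7 − 3 = 4.
Midpoints: P̄ = 5.00, Q̄ = 5120.0.
ε_s = (ΔQ/ΔP)(P̄/Q̄) = (676/4)(5.00/5120.0).

0.165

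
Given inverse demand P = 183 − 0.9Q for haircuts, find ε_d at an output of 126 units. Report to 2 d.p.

-0.61

At Q = 126, P = 183 − 0.9(126) = 69.60.
dP/dQ = −0.9, so dQ/dP = 1/(−0.9) = -1.111.
ε = (dQ/dP)(P/Q) = (-1.111)(69.60/126).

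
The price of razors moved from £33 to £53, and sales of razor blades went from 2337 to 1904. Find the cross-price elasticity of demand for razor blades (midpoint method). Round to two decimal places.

-0.44

ΔQ_x = 1904 − 2337 = -433; ΔP_y = 53 − 33 = 20.
Midpoints: P̄_y = 43.00, Q̄_x = 2120.5.
ε_xy = (ΔQ_x/ΔP_y)(P̄_y/Q̄_x) = (-433/20)(43.00/2120.5).
ε_xy < 0, so the goods are complements.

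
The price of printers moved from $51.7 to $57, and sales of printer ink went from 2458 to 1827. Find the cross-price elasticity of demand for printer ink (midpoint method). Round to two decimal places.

ΔQ_x = 1827 − 2458 = -631; ΔP_y = 57 − 51.7 = 5.3.
Midpoints: P̄_y = 54.35, Q̄_x = 2142.5.
ε_xy = (ΔQ_x/ΔP_y)(P̄_y/Q̄_x) = (-631/5.3)(54.35/2142.5).
ε_xy < 0, so the goods are complements.

-3.02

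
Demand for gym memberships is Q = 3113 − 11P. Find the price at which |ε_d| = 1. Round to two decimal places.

For linear demand Q = a − bP, ε = −bP/(a − bP). |ε| = 1 when bP = a − bP, i.e. P = a/(2b).
P = 3113/(2·11) = 3113/22 = 141.5000.

141.50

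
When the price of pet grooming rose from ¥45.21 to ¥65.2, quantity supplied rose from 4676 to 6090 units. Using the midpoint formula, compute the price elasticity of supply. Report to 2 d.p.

ΔQ = 6090 − 4676 = 1414; ΔP = 65.2 − 45.21 = 19.99.
Midpoints: P̄ = 55.20, Q̄ = 5383.0.
ε_s = (ΔQ/ΔP)(P̄/Q̄) = (1414/19.99)(55.20/5383.0).

0.73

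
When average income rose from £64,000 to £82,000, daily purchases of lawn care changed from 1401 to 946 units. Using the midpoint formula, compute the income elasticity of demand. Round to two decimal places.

-1.57

ΔQ = -455, ΔI = 18000. Midpoints: Ī = 73,000, Q̄ = 1173.5.
ε_I = (ΔQ/ΔI)(Ī/Q̄) = (-455/18000)(73000/1173.5).
ε_I < 0, so the good is inferior.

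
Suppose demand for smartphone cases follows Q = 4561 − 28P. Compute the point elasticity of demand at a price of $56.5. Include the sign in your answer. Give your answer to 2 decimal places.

-0.53

At P = 56.5, Q = 2979.
dQ/dP = −28.
ε = (dQ/dP)(P/Q) = (-28)(56.5/2979).
|ε| < 1, so demand is inelastic at this price.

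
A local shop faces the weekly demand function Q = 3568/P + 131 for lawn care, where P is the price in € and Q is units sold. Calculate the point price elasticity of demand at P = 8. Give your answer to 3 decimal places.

-0.773

At P = 8, Q = 577.
dQ/dP = −3568/P² = -55.750.
ε = (dQ/dP)(P/Q) = (-55.750)(8/577).
|ε| < 1, so demand is inelastic at this price.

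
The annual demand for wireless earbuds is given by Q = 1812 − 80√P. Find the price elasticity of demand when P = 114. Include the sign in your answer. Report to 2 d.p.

At P = 114, Q = 957.834.
dQ/dP = −80/(2√P) = -3.746.
ε = (dQ/dP)(P/Q) = (-3.746)(114/957.834).

-0.45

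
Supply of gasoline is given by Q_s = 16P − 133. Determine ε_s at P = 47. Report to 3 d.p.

1.215

At P = 47, Q_s = 619.
dQ_s/dP = 16.
ε_s = (dQ_s/dP)(P/Q_s) = (16)(47/619).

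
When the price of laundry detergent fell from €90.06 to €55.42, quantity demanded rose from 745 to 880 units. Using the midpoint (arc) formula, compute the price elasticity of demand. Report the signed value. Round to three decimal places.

ΔQ = 880 − 745 = 135; ΔP = 55.42 − 90.06 = -34.64.
Midpoints: P̄ = 72.74, Q̄ = 812.5.
ε = (ΔQ/ΔP)(P̄/Q̄) = (135/-34.64)(72.74/812.5).

-0.349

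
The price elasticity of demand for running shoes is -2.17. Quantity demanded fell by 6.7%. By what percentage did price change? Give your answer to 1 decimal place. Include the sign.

3.1%

%ΔP ≈ %ΔQ / ε = (-6.7%)/(-2.17) = 3.09%.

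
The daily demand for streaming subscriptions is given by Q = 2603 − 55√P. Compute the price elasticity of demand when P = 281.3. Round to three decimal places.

At P = 281.3, Q = 1680.540.
dQ/dP = −55/(2√P) = -1.640.
ε = (dQ/dP)(P/Q) = (-1.640)(281.3/1680.540).

-0.274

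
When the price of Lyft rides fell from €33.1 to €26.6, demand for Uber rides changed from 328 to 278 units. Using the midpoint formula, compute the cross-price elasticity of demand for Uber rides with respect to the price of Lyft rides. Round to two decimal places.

0.76

ΔQ_x = 278 − 328 = -50; ΔP_y = 26.6 − 33.1 = -6.5.
Midpoints: P̄_y = 29.85, Q̄_x = 303.0.
ε_xy = (ΔQ_x/ΔP_y)(P̄_y/Q̄_x) = (-50/-6.5)(29.85/303.0).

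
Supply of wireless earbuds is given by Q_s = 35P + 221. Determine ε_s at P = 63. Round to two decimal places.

At P = 63, Q_s = 2426.
dQ_s/dP = 35.
ε_s = (dQ_s/dP)(P/Q_s) = (35)(63/2426).

0.91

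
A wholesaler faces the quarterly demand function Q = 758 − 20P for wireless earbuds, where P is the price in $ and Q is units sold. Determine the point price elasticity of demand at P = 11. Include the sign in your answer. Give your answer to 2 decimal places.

At P = 11, Q = 538.
dQ/dP = −20.
ε = (dQ/dP)(P/Q) = (-20)(11/538).

-0.41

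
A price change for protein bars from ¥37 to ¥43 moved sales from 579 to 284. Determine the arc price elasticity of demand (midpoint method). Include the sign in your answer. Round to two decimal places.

ΔQ = 284 − 579 = -295; ΔP = 43 − 37 = 6.
Midpoints: P̄ = 40.00, Q̄ = 431.5.
ε = (ΔQ/ΔP)(P̄/Q̄) = (-295/6)(40.00/431.5).

-4.56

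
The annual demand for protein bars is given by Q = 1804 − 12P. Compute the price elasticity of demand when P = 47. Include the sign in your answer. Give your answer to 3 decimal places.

-0.455

At P = 47, Q = 1240.
dQ/dP = −12.
ε = (dQ/dP)(P/Q) = (-12)(47/1240).
|ε| < 1, so demand is inelastic at this price.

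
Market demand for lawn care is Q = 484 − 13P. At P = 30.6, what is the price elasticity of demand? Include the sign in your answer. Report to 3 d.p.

-4.615

At P = 30.6, Q = 86.200.
dQ/dP = −13.
ε = (dQ/dP)(P/Q) = (-13)(30.6/86.200).
|ε| > 1, so demand is elastic at this price.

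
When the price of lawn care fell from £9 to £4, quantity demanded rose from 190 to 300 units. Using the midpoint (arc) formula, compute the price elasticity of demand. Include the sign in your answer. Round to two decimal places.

ΔQ = 300 − 190 = 110; ΔP = 4 − 9 = -5.
Midpoints: P̄ = 6.50, Q̄ = 245.0.
ε = (ΔQ/ΔP)(P̄/Q̄) = (110/-5)(6.50/245.0).

-0.58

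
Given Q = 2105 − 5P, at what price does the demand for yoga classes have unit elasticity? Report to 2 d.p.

For linear demand Q = a − bP, ε = −bP/(a − bP). |ε| = 1 when bP = a − bP, i.e. P = a/(2b).
P = 2105/(2·5) = 2105/10 = 210.5000.

210.50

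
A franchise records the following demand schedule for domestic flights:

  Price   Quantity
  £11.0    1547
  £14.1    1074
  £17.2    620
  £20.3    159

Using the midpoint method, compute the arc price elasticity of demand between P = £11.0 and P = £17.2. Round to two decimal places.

At P = 11.0, Q = 1547; at P = 17.2, Q = 620.
ΔQ = -927, ΔP = 6.2. Midpoints: P̄ = 14.10, Q̄ = 1083.5.
ε = (ΔQ/ΔP)(P̄/Q̄) = (-927/6.2)(14.10/1083.5).

-1.95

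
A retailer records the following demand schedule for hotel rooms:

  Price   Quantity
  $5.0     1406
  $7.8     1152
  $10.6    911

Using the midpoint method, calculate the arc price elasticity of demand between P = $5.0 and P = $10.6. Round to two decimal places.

At P = 5.0, Q = 1406; at P = 10.6, Q = 911.
ΔQ = -495, ΔP = 5.6. Midpoints: P̄ = 7.80, Q̄ = 1158.5.
ε = (ΔQ/ΔP)(P̄/Q̄) = (-495/5.6)(7.80/1158.5).

-0.60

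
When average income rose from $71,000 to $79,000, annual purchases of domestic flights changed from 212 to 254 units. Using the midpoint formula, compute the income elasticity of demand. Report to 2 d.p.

ΔQ = 42, ΔI = 8000. Midpoints: Ī = 75,000, Q̄ = 233.0.
ε_I = (ΔQ/ΔI)(Ī/Q̄) = (42/8000)(75000/233.0).

1.69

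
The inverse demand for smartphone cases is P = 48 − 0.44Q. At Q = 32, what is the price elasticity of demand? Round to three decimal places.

At Q = 32, P = 48 − 0.44(32) = 33.92.
dP/dQ = −0.44, so dQ/dP = 1/(−0.44) = -2.273.
ε = (dQ/dP)(P/Q) = (-2.273)(33.92/32).

-2.409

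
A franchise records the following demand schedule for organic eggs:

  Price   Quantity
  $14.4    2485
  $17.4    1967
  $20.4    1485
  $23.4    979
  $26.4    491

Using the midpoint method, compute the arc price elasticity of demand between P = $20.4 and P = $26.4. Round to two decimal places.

At P = 20.4, Q = 1485; at P = 26.4, Q = 491.
ΔQ = -994, ΔP = 6.0. Midpoints: P̄ = 23.40, Q̄ = 988.0.
ε = (ΔQ/ΔP)(P̄/Q̄) = (-994/6.0)(23.40/988.0).

-3.92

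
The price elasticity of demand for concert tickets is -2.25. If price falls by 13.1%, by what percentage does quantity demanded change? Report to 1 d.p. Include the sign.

29.5%

%ΔQ ≈ ε × %ΔP = (-2.25)(-13.1%) = 29.47%.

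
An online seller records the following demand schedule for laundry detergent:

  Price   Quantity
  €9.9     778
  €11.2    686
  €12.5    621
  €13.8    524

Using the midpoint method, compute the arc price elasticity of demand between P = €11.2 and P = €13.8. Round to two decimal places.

At P = 11.2, Q = 686; at P = 13.8, Q = 524.
ΔQ = -162, ΔP = 2.6. Midpoints: P̄ = 12.50, Q̄ = 605.0.
ε = (ΔQ/ΔP)(P̄/Q̄) = (-162/2.6)(12.50/605.0).

-1.29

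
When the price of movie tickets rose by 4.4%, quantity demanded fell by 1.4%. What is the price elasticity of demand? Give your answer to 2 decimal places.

-0.32

ε = %ΔQ / %ΔP = (-1.4)/(4.4) = -0.318.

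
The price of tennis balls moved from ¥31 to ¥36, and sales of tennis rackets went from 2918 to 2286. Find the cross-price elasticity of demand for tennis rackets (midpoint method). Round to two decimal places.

-1.63

ΔQ_x = 2286 − 2918 = -632; ΔP_y = 36 − 31 = 5.
Midpoints: P̄_y = 33.50, Q̄_x = 2602.0.
ε_xy = (ΔQ_x/ΔP_y)(P̄_y/Q̄_x) = (-632/5)(33.50/2602.0).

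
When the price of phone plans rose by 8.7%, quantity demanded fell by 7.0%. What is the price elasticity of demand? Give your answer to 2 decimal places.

ε = %ΔQ / %ΔP = (-7.0)/(8.7) = -0.805.

-0.80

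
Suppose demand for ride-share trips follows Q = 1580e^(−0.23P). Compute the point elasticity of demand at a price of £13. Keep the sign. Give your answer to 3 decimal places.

-2.990

At P = 13, Q = 79.454.
dQ/dP = −0.23·1580e^(−0.23P) = −0.23Q = -18.274.
ε = (dQ/dP)(P/Q) = (-18.274)(13/79.454).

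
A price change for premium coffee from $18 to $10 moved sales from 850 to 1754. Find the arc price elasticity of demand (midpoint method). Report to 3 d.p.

-1.215

ΔQ = 1754 − 850 = 904; ΔP = 10 − 18 = -8.
Midpoints: P̄ = 14.00, Q̄ = 1302.0.
ε = (ΔQ/ΔP)(P̄/Q̄) = (904/-8)(14.00/1302.0).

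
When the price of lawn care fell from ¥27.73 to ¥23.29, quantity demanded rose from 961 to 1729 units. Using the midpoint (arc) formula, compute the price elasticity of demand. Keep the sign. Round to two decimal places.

ΔQ = 1729 − 961 = 768; ΔP = 23.29 − 27.73 = -4.44.
Midpoints: P̄ = 25.51, Q̄ = 1345.0.
ε = (ΔQ/ΔP)(P̄/Q̄) = (768/-4.44)(25.51/1345.0).

-3.28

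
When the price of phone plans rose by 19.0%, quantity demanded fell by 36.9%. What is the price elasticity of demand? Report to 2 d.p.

-1.94

ε = %ΔQ / %ΔP = (-36.9)/(19.0) = -1.942.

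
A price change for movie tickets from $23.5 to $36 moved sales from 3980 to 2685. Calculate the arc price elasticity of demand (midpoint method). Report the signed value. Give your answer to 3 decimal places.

-0.925

ΔQ = 2685 − 3980 = -1295; ΔP = 36 − 23.5 = 12.5.
Midpoints: P̄ = 29.75, Q̄ = 3332.5.
ε = (ΔQ/ΔP)(P̄/Q̄) = (-1295/12.5)(29.75/3332.5).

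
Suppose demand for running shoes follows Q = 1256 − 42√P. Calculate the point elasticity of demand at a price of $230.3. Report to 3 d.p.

-0.515

At P = 230.3, Q = 618.623.
dQ/dP = −42/(2√P) = -1.384.
ε = (dQ/dP)(P/Q) = (-1.384)(230.3/618.623).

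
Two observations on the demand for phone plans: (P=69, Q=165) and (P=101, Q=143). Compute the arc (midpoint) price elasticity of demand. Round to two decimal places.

ΔQ = 143 − 165 = -22; ΔP = 101 − 69 = 32.
Midpoints: P̄ = 85.00, Q̄ = 154.0.
ε = (ΔQ/ΔP)(P̄/Q̄) = (-22/32)(85.00/154.0).

-0.38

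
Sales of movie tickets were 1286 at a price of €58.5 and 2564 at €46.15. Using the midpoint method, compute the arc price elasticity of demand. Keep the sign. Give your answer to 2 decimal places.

-2.81

ΔQ = 2564 − 1286 = 1278; ΔP = 46.15 − 58.5 = -12.35.
Midpoints: P̄ = 52.33, Q̄ = 1925.0.
ε = (ΔQ/ΔP)(P̄/Q̄) = (1278/-12.35)(52.33/1925.0).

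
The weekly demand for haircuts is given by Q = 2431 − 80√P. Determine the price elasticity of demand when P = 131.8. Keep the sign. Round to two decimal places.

At P = 131.8, Q = 1512.567.
dQ/dP = −80/(2√P) = -3.484.
ε = (dQ/dP)(P/Q) = (-3.484)(131.8/1512.567).
|ε| < 1, so demand is inelastic at this price.

-0.30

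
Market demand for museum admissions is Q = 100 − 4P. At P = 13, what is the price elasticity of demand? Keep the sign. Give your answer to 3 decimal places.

At P = 13, Q = 48.
dQ/dP = −4.
ε = (dQ/dP)(P/Q) = (-4)(13/48).

-1.083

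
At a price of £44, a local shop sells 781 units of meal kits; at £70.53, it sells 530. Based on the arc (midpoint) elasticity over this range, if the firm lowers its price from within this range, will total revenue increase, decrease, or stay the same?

Arc ε = (-251/26.53)(57.27/655.5) ≈ -0.827.
|ε| = 0.83 < 1, so demand is inelastic. A price cut therefore reduces total revenue.

decrease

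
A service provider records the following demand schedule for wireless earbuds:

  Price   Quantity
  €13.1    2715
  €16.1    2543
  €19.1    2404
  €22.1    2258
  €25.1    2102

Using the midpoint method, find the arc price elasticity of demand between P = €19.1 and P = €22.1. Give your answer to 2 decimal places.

-0.43

At P = 19.1, Q = 2404; at P = 22.1, Q = 2258.
ΔQ = -146, ΔP = 3.0. Midpoints: P̄ = 20.60, Q̄ = 2331.0.
ε = (ΔQ/ΔP)(P̄/Q̄) = (-146/3.0)(20.60/2331.0).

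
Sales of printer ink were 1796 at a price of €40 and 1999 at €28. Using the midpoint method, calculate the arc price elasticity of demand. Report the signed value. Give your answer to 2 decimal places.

-0.30

ΔQ = 1999 − 1796 = 203; ΔP = 28 − 40 = -12.
Midpoints: P̄ = 34.00, Q̄ = 1897.5.
ε = (ΔQ/ΔP)(P̄/Q̄) = (203/-12)(34.00/1897.5).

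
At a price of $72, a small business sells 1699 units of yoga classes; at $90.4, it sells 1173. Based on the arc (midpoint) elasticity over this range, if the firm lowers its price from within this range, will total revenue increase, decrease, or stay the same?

Arc ε = (-526/18.4)(81.20/1436.0) ≈ -1.616.
|ε| = 1.62 > 1, so demand is elastic. A price cut therefore raises total revenue.

increase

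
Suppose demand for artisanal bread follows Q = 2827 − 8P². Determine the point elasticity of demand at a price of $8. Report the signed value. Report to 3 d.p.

-0.442

At P = 8, Q = 2315.
dQ/dP = −16P = -128.
ε = (dQ/dP)(P/Q) = (-128)(8/2315).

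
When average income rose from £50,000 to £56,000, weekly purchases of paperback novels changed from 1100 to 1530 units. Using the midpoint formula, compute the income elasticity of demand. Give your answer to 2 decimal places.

ΔQ = 430, ΔI = 6000. Midpoints: Ī = 53,000, Q̄ = 1315.0.
ε_I = (ΔQ/ΔI)(Ī/Q̄) = (430/6000)(53000/1315.0).

2.89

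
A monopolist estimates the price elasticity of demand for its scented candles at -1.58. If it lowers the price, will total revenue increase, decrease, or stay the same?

|ε| = 1.58 > 1, so demand is elastic. A price cut therefore raises total revenue.

increase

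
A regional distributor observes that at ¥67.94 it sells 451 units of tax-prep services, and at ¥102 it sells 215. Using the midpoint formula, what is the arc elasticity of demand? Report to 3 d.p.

-1.768

ΔQ = 215 − 451 = -236; ΔP = 102 − 67.94 = 34.06.
Midpoints: P̄ = 84.97, Q̄ = 333.0.
ε = (ΔQ/ΔP)(P̄/Q̄) = (-236/34.06)(84.97/333.0).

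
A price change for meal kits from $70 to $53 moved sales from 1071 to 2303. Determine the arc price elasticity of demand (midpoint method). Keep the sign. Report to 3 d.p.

-2.642

ΔQ = 2303 − 1071 = 1232; ΔP = 53 − 70 = -17.
Midpoints: P̄ = 61.50, Q̄ = 1687.0.
ε = (ΔQ/ΔP)(P̄/Q̄) = (1232/-17)(61.50/1687.0).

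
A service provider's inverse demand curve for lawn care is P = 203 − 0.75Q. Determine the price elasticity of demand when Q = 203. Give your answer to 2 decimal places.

-0.33

At Q = 203, P = 203 − 0.75(203) = 50.75.
dP/dQ = −0.75, so dQ/dP = 1/(−0.75) = -1.333.
ε = (dQ/dP)(P/Q) = (-1.333)(50.75/203).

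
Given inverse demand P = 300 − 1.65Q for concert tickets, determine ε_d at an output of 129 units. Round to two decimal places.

-0.41

At Q = 129, P = 300 − 1.65(129) = 87.15.
dP/dQ = −1.65, so dQ/dP = 1/(−1.65) = -0.606.
ε = (dQ/dP)(P/Q) = (-0.606)(87.15/129).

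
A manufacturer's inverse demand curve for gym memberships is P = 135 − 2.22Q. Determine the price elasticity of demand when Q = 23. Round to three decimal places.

At Q = 23, P = 135 − 2.22(23) = 83.94.
dP/dQ = −2.22, so dQ/dP = 1/(−2.22) = -0.450.
ε = (dQ/dP)(P/Q) = (-0.450)(83.94/23).

-1.644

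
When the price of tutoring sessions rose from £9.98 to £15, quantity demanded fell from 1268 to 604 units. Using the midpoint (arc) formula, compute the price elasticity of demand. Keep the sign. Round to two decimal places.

ΔQ = 604 − 1268 = -664; ΔP = 15 − 9.98 = 5.02.
Midpoints: P̄ = 12.49, Q̄ = 936.0.
ε = (ΔQ/ΔP)(P̄/Q̄) = (-664/5.02)(12.49/936.0).

-1.77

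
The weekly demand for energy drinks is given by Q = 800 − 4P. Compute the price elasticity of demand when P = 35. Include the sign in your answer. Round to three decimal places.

At P = 35, Q = 660.
dQ/dP = −4.
ε = (dQ/dP)(P/Q) = (-4)(35/660).

-0.212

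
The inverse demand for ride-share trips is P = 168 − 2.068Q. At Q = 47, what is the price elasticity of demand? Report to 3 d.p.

-0.728

At Q = 47, P = 168 − 2.068(47) = 70.80.
dP/dQ = −2.068, so dQ/dP = 1/(−2.068) = -0.484.
ε = (dQ/dP)(P/Q) = (-0.484)(70.80/47).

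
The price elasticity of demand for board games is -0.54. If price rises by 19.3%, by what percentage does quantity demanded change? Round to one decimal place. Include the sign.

-10.4%

%ΔQ ≈ ε × %ΔP = (-0.54)(19.3%) = -10.42%.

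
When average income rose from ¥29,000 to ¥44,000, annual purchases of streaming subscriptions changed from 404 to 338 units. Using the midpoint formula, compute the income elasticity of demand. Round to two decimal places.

-0.43

ΔQ = -66, ΔI = 15000. Midpoints: Ī = 36,500, Q̄ = 371.0.
ε_I = (ΔQ/ΔI)(Ī/Q̄) = (-66/15000)(36500/371.0).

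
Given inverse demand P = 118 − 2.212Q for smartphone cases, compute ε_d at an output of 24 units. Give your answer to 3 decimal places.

At Q = 24, P = 118 − 2.212(24) = 64.91.
dP/dQ = −2.212, so dQ/dP = 1/(−2.212) = -0.452.
ε = (dQ/dP)(P/Q) = (-0.452)(64.91/24).

-1.223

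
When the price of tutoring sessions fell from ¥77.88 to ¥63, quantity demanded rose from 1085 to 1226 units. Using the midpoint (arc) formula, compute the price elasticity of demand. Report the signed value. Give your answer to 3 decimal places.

ΔQ = 1226 − 1085 = 141; ΔP = 63 − 77.88 = -14.88.
Midpoints: P̄ = 70.44, Q̄ = 1155.5.
ε = (ΔQ/ΔP)(P̄/Q̄) = (141/-14.88)(70.44/1155.5).

-0.578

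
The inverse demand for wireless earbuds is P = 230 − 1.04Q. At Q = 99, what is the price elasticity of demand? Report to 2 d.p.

At Q = 99, P = 230 − 1.04(99) = 127.04.
dP/dQ = −1.04, so dQ/dP = 1/(−1.04) = -0.962.
ε = (dQ/dP)(P/Q) = (-0.962)(127.04/99).

-1.23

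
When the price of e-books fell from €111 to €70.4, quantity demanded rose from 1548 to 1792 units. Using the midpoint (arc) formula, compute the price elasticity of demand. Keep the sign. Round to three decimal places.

-0.326

ΔQ = 1792 − 1548 = 244; ΔP = 70.4 − 111 = -40.6.
Midpoints: P̄ = 90.70, Q̄ = 1670.0.
ε = (ΔQ/ΔP)(P̄/Q̄) = (244/-40.6)(90.70/1670.0).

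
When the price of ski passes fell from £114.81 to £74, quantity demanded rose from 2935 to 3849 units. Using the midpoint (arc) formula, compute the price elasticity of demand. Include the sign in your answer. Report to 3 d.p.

ΔQ = 3849 − 2935 = 914; ΔP = 74 − 114.81 = -40.81.
Midpoints: P̄ = 94.41, Q̄ = 3392.0.
ε = (ΔQ/ΔP)(P̄/Q̄) = (914/-40.81)(94.41/3392.0).

-0.623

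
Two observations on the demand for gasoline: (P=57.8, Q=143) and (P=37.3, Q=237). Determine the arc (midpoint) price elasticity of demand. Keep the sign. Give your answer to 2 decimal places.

ΔQ = 237 − 143 = 94; ΔP = 37.3 − 57.8 = -20.5.
Midpoints: P̄ = 47.55, Q̄ = 190.0.
ε = (ΔQ/ΔP)(P̄/Q̄) = (94/-20.5)(47.55/190.0).

-1.15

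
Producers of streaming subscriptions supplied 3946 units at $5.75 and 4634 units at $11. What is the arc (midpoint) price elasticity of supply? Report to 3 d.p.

ΔQ = 4634 − 3946 = 688; ΔP = 11 − 5.75 = 5.25.
Midpoints: P̄ = 8.38, Q̄ = 4290.0.
ε_s = (ΔQ/ΔP)(P̄/Q̄) = (688/5.25)(8.38/4290.0).

0.256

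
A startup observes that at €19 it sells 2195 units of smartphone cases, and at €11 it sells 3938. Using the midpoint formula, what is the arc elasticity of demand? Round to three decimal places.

-1.066

ΔQ = 3938 − 2195 = 1743; ΔP = 11 − 19 = -8.
Midpoints: P̄ = 15.00, Q̄ = 3066.5.
ε = (ΔQ/ΔP)(P̄/Q̄) = (1743/-8)(15.00/3066.5).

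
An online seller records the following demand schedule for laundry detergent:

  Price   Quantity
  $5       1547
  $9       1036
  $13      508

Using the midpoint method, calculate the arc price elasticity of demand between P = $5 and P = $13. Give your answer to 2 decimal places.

-1.14

At P = 5, Q = 1547; at P = 13, Q = 508.
ΔQ = -1039, ΔP = 8. Midpoints: P̄ = 9.00, Q̄ = 1027.5.
ε = (ΔQ/ΔP)(P̄/Q̄) = (-1039/8)(9.00/1027.5).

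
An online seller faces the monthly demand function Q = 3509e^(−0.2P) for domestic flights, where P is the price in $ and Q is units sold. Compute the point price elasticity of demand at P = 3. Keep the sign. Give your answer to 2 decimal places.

-0.60

At P = 3, Q = 1925.780.
dQ/dP = −0.2·3509e^(−0.2P) = −0.2Q = -385.156.
ε = (dQ/dP)(P/Q) = (-385.156)(3/1925.780).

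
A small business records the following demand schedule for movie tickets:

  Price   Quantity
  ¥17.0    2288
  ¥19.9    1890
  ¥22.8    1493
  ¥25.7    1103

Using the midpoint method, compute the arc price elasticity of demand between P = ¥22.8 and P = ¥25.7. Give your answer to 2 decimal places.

At P = 22.8, Q = 1493; at P = 25.7, Q = 1103.
ΔQ = -390, ΔP = 2.9. Midpoints: P̄ = 24.25, Q̄ = 1298.0.
ε = (ΔQ/ΔP)(P̄/Q̄) = (-390/2.9)(24.25/1298.0).

-2.51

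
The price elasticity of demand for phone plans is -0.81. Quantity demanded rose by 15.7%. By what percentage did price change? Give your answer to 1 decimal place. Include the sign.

%ΔP ≈ %ΔQ / ε = (15.7%)/(-0.81) = -19.38%.

-19.4%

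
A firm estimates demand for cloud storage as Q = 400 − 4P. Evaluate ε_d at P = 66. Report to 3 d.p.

-1.941

At P = 66, Q = 136.
dQ/dP = −4.
ε = (dQ/dP)(P/Q) = (-4)(66/136).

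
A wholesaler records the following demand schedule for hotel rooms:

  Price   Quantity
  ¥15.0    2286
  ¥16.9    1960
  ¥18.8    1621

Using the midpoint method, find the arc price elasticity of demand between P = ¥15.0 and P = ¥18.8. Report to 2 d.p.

At P = 15.0, Q = 2286; at P = 18.8, Q = 1621.
ΔQ = -665, ΔP = 3.8. Midpoints: P̄ = 16.90, Q̄ = 1953.5.
ε = (ΔQ/ΔP)(P̄/Q̄) = (-665/3.8)(16.90/1953.5).

-1.51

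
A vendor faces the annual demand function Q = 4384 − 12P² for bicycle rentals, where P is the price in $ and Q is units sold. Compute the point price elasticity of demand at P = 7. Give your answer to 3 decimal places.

At P = 7, Q = 3796.
dQ/dP = −24P = -168.
ε = (dQ/dP)(P/Q) = (-168)(7/3796).

-0.310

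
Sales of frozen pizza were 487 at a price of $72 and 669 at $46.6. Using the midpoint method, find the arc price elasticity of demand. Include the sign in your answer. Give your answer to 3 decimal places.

-0.735

ΔQ = 669 − 487 = 182; ΔP = 46.6 − 72 = -25.4.
Midpoints: P̄ = 59.30, Q̄ = 578.0.
ε = (ΔQ/ΔP)(P̄/Q̄) = (182/-25.4)(59.30/578.0).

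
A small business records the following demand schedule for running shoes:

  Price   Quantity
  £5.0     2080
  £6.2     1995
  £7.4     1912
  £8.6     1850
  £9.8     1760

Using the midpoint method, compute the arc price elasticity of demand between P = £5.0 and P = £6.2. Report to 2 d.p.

At P = 5.0, Q = 2080; at P = 6.2, Q = 1995.
ΔQ = -85, ΔP = 1.2. Midpoints: P̄ = 5.60, Q̄ = 2037.5.
ε = (ΔQ/ΔP)(P̄/Q̄) = (-85/1.2)(5.60/2037.5).

-0.19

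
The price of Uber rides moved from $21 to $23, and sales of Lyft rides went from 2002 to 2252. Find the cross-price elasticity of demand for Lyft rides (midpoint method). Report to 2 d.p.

ΔQ_x = 2252 − 2002 = 250; ΔP_y = 23 − 21 = 2.
Midpoints: P̄_y = 22.00, Q̄_x = 2127.0.
ε_xy = (ΔQ_x/ΔP_y)(P̄_y/Q̄_x) = (250/2)(22.00/2127.0).

1.29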